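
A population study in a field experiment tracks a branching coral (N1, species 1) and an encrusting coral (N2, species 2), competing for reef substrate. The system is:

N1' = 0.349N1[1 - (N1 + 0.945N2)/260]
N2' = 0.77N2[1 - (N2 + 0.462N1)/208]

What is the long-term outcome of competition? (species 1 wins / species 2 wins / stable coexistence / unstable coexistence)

Compare the nullcline intercepts: K1/α12 = 260/0.945 = 275 > K2 = 208; K2/α21 = 208/0.462 = 450 > K1 = 260.
Since both inequalities hold, each species can invade when rare, so the interior equilibrium is stable.

stable coexistence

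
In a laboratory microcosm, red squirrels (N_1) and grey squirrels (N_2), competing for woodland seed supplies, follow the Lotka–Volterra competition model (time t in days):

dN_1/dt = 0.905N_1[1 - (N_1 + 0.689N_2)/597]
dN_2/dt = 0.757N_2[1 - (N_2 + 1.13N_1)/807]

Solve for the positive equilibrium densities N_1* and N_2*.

Setting both brackets to zero gives the nullclines N_1 + 0.689N_2 = 597 and 1.13N_1 + N_2 = 807.
Substituting N_2 = 807 - 1.13N_1 into the first: N_1(1 - 0.689·1.13) = 597 - 0.689·807.
So N_1* = 41/0.221 = 185, and then N_2* = 807 - 1.13·185 = 598.

N_1* ≈ 185, N_2* ≈ 598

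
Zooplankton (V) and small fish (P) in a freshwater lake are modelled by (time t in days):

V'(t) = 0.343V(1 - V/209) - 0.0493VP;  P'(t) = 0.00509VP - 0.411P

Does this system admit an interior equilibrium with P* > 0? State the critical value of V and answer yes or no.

Threshold V = 80.7; K > 80.7, so yes, the predator persists.

The predator equation gives dP/dt > 0 only when V > 0.411/0.00509 = 80.7.
Without the predator, V → K = 209. Since 209 > 80.7, the predator can invade and persist.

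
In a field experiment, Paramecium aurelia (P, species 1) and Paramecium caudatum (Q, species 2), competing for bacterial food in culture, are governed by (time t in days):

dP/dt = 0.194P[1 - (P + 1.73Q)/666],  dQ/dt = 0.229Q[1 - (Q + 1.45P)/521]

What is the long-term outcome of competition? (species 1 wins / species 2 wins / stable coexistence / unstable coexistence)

unstable coexistence (outcome depends on initial conditions)

Compare the nullcline intercepts: K1/α12 = 666/1.73 = 385 < K2 = 521; K2/α21 = 521/1.45 = 359 < K1 = 666.
Since both are reversed, neither can invade when rare; the interior point is a saddle.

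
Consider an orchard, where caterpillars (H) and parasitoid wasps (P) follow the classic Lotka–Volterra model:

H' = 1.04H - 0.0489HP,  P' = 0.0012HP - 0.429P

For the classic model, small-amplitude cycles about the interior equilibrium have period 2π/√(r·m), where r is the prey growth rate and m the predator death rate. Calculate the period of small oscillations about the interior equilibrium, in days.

T ≈ 9.41 days

Here r = 1.04 and m = 0.429, so r·m = 0.446.
ω = √0.446 = 0.668 per day, hence T = 2π/ω ≈ 9.41 days.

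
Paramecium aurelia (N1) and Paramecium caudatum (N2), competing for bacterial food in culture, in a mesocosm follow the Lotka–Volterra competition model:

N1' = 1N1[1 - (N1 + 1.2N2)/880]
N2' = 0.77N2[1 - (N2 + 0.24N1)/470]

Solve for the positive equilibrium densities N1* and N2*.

Setting both brackets to zero gives the nullclines N1 + 1.2N2 = 880 and 0.24N1 + N2 = 470.
Substituting N2 = 470 - 0.24N1 into the first: N1(1 - 1.2·0.24) = 880 - 1.2·470.
So N1* = 316/0.712 = 444, and then N2* = 470 - 0.24·444 = 363.

N1* ≈ 444, N2* ≈ 363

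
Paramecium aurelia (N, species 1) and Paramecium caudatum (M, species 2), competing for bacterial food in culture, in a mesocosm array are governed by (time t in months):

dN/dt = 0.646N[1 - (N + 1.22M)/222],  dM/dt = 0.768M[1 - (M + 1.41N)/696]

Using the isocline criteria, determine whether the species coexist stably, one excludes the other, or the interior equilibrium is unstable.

species 2 excludes species 1

Compare the nullcline intercepts: K1/α12 = 222/1.22 = 182 < K2 = 696; K2/α21 = 696/1.41 = 494 > K1 = 222.
Since the inequalities point opposite ways, species 2 can invade but species 1 cannot.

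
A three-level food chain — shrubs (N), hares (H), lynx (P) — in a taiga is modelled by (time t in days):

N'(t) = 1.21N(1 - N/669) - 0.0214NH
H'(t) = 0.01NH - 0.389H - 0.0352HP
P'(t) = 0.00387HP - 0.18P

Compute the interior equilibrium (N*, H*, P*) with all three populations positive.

N* ≈ 119, H* ≈ 46.5, P* ≈ 22.7

From dP/dt = 0: 0.00387H* = 0.18, so H* = 46.5.
From dN/dt = 0: 1.21(1 - N*/669) = 0.0214·46.5, giving N* = 669·(1 - 0.823) = 119.
From dH/dt = 0: 0.01·119 - 0.389 = 0.0352P*, so P* = 0.798/0.0352 = 22.7.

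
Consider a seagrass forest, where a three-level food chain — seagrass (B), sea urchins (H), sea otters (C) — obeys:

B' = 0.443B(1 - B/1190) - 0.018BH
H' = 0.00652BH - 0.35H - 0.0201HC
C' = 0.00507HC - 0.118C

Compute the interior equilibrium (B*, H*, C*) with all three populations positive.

B* ≈ 64.6, H* ≈ 23.3, C* ≈ 3.56

From dC/dt = 0: 0.00507H* = 0.118, so H* = 23.3.
From dB/dt = 0: 0.443(1 - B*/1190) = 0.018·23.3, giving B* = 1190·(1 - 0.946) = 64.6.
From dH/dt = 0: 0.00652·64.6 - 0.35 = 0.0201C*, so C* = 0.0715/0.0201 = 3.56.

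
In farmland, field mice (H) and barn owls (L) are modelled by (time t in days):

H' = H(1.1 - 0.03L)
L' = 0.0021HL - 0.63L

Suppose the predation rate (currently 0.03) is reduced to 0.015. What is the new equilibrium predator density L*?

L* ≈ 73.3

At the interior fixed point, setting dH/dt = 0 with H > 0 fixes L* = (prey growth rate)/(HL coefficient) — independent of the other coefficients.
With the change, L* = 1.1/0.015 = 73.3; it rises from 36.7.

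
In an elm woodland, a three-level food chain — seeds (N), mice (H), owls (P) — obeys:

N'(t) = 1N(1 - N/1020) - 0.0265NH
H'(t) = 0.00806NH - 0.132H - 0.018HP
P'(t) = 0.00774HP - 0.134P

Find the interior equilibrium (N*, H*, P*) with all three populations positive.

N* ≈ 552, H* ≈ 17.3, P* ≈ 240

From dP/dt = 0: 0.00774H* = 0.134, so H* = 17.3.
From dN/dt = 0: 1(1 - N*/1020) = 0.0265·17.3, giving N* = 1020·(1 - 0.459) = 552.
From dH/dt = 0: 0.00806·552 - 0.132 = 0.018P*, so P* = 4.32/0.018 = 240.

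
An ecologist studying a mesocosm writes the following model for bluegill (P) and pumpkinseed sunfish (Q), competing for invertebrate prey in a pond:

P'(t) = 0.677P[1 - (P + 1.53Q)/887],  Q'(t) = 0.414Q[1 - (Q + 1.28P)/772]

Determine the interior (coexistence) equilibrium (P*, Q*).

Setting both brackets to zero gives the nullclines P + 1.53Q = 887 and 1.28P + Q = 772.
Substituting Q = 772 - 1.28P into the first: P(1 - 1.53·1.28) = 887 - 1.53·772.
So P* = -294/-0.958 = 307, and then Q* = 772 - 1.28·307 = 379.

P* ≈ 307, Q* ≈ 379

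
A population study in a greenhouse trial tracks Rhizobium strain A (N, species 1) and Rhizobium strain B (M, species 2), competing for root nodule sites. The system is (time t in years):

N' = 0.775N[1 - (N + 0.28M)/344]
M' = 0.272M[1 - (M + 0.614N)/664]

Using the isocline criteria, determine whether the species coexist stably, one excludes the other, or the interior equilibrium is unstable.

stable coexistence

Compare the nullcline intercepts: K1/α12 = 344/0.28 = 1230 > K2 = 664; K2/α21 = 664/0.614 = 1080 > K1 = 344.
Since both inequalities hold, each species can invade when rare, so the interior equilibrium is stable.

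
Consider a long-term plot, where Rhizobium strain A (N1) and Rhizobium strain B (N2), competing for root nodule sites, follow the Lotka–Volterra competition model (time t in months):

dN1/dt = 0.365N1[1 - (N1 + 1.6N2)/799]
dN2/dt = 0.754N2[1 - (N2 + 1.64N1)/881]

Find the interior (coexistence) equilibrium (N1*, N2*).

N1* ≈ 376, N2* ≈ 264

Setting both brackets to zero gives the nullclines N1 + 1.6N2 = 799 and 1.64N1 + N2 = 881.
Substituting N2 = 881 - 1.64N1 into the first: N1(1 - 1.6·1.64) = 799 - 1.6·881.
So N1* = -611/-1.62 = 376, and then N2* = 881 - 1.64·376 = 264.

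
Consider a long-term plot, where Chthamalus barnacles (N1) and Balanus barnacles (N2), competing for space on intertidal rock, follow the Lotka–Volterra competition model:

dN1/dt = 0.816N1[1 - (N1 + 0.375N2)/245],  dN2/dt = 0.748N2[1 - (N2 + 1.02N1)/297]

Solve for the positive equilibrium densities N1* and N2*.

N1* ≈ 216, N2* ≈ 76.3

Setting both brackets to zero gives the nullclines N1 + 0.375N2 = 245 and 1.02N1 + N2 = 297.
Substituting N2 = 297 - 1.02N1 into the first: N1(1 - 0.375·1.02) = 245 - 0.375·297.
So N1* = 134/0.617 = 216, and then N2* = 297 - 1.02·216 = 76.3.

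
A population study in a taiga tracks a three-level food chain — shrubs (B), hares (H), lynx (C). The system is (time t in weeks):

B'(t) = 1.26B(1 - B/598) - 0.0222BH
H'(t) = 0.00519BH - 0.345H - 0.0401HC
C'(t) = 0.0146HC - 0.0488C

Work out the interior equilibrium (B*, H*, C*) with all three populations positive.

From dC/dt = 0: 0.0146H* = 0.0488, so H* = 3.34.
From dB/dt = 0: 1.26(1 - B*/598) = 0.0222·3.34, giving B* = 598·(1 - 0.0589) = 563.
From dH/dt = 0: 0.00519·563 - 0.345 = 0.0401C*, so C* = 2.58/0.0401 = 64.2.

B* ≈ 563, H* ≈ 3.34, C* ≈ 64.2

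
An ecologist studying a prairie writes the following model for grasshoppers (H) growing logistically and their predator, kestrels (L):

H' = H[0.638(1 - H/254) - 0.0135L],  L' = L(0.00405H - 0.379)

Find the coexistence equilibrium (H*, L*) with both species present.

H* ≈ 93.6, L* ≈ 29.8

From dL/dt = 0 with L > 0: 0.00405H* = 0.379, so H* = 93.6.
Substitute into dH/dt = 0: 0.638(1 - 93.6/254) = 0.0135L*.
The bracket is 0.632, giving L* = 0.403/0.0135 = 29.8.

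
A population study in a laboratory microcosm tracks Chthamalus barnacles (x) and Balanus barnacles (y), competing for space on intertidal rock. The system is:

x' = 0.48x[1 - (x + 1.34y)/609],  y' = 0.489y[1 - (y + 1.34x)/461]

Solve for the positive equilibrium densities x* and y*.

x* ≈ 11, y* ≈ 446

Setting both brackets to zero gives the nullclines x + 1.34y = 609 and 1.34x + y = 461.
Substituting y = 461 - 1.34x into the first: x(1 - 1.34·1.34) = 609 - 1.34·461.
So x* = -8.74/-0.796 = 11, and then y* = 461 - 1.34·11 = 446.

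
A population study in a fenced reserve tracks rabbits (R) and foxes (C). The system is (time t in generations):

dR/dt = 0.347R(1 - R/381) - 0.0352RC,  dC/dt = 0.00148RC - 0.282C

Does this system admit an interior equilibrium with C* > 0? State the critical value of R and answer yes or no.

The predator equation gives dC/dt > 0 only when R > 0.282/0.00148 = 191.
Without the predator, R → K = 381. Since 381 > 191, the predator can invade and persist.

Threshold R = 191; K > 191, so yes, the predator persists.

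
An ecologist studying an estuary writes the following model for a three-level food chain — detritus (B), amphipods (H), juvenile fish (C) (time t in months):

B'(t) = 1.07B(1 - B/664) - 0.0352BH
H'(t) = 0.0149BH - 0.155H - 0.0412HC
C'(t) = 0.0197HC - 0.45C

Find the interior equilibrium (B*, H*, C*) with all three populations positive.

B* ≈ 165, H* ≈ 22.8, C* ≈ 55.9

From dC/dt = 0: 0.0197H* = 0.45, so H* = 22.8.
From dB/dt = 0: 1.07(1 - B*/664) = 0.0352·22.8, giving B* = 664·(1 - 0.751) = 165.
From dH/dt = 0: 0.0149·165 - 0.155 = 0.0412C*, so C* = 2.3/0.0412 = 55.9.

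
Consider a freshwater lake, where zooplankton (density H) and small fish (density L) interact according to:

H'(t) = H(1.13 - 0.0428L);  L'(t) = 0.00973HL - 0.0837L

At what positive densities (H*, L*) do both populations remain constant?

Set dL/dt = 0 with L > 0: 0.00973H - 0.0837 = 0, so H* = 0.0837/0.00973 = 8.6.
Set dH/dt = 0 with H > 0: 1.13 - 0.0428L = 0, so L* = 1.13/0.0428 = 26.4.

H* ≈ 8.6, L* ≈ 26.4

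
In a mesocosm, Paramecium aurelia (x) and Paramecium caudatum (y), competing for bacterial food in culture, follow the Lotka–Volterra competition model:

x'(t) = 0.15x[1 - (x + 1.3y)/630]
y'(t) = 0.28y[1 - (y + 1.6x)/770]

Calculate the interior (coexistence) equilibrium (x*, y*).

x* ≈ 344, y* ≈ 220

Setting both brackets to zero gives the nullclines x + 1.3y = 630 and 1.6x + y = 770.
Substituting y = 770 - 1.6x into the first: x(1 - 1.3·1.6) = 630 - 1.3·770.
So x* = -371/-1.08 = 344, and then y* = 770 - 1.6·344 = 220.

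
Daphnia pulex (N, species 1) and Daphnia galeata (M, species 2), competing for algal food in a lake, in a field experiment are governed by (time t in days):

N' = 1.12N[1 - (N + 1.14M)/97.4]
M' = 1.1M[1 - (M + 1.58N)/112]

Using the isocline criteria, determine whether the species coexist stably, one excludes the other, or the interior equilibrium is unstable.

unstable coexistence (outcome depends on initial conditions)

Compare the nullcline intercepts: K1/α12 = 97.4/1.14 = 85.4 < K2 = 112; K2/α21 = 112/1.58 = 70.9 < K1 = 97.4.
Since both are reversed, neither can invade when rare; the interior point is a saddle.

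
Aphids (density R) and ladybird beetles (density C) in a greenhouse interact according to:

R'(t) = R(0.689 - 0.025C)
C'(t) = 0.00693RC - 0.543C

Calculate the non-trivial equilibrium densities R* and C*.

R* ≈ 78.4, C* ≈ 27.6

Set dC/dt = 0 with C > 0: 0.00693R - 0.543 = 0, so R* = 0.543/0.00693 = 78.4.
Set dR/dt = 0 with R > 0: 0.689 - 0.025C = 0, so C* = 0.689/0.025 = 27.6.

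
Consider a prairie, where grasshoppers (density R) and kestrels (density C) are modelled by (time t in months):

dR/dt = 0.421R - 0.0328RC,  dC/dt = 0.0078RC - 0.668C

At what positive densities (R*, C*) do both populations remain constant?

Set dC/dt = 0 with C > 0: 0.0078R - 0.668 = 0, so R* = 0.668/0.0078 = 85.6.
Set dR/dt = 0 with R > 0: 0.421 - 0.0328C = 0, so C* = 0.421/0.0328 = 12.8.

R* ≈ 85.6, C* ≈ 12.8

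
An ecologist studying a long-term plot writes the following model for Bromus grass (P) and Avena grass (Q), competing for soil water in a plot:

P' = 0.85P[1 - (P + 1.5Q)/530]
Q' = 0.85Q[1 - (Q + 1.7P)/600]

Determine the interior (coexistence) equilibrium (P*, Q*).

P* ≈ 239, Q* ≈ 194

Setting both brackets to zero gives the nullclines P + 1.5Q = 530 and 1.7P + Q = 600.
Substituting Q = 600 - 1.7P into the first: P(1 - 1.5·1.7) = 530 - 1.5·600.
So P* = -370/-1.55 = 239, and then Q* = 600 - 1.7·239 = 194.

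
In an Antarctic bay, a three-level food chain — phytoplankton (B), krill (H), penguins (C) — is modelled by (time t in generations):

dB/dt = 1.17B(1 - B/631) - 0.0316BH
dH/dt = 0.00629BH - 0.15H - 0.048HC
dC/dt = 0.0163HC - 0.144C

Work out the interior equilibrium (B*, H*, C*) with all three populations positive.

B* ≈ 480, H* ≈ 8.83, C* ≈ 59.8

From dC/dt = 0: 0.0163H* = 0.144, so H* = 8.83.
From dB/dt = 0: 1.17(1 - B*/631) = 0.0316·8.83, giving B* = 631·(1 - 0.239) = 480.
From dH/dt = 0: 0.00629·480 - 0.15 = 0.048C*, so C* = 2.87/0.048 = 59.8.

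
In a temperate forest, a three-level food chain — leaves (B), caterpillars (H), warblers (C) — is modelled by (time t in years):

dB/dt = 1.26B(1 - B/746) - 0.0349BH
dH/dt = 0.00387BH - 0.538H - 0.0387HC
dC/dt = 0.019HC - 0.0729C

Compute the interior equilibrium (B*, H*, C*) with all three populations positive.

B* ≈ 667, H* ≈ 3.84, C* ≈ 52.8

From dC/dt = 0: 0.019H* = 0.0729, so H* = 3.84.
From dB/dt = 0: 1.26(1 - B*/746) = 0.0349·3.84, giving B* = 746·(1 - 0.106) = 667.
From dH/dt = 0: 0.00387·667 - 0.538 = 0.0387C*, so C* = 2.04/0.0387 = 52.8.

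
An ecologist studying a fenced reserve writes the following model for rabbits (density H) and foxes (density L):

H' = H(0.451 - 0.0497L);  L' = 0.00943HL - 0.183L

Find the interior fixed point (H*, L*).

Set dL/dt = 0 with L > 0: 0.00943H - 0.183 = 0, so H* = 0.183/0.00943 = 19.4.
Set dH/dt = 0 with H > 0: 0.451 - 0.0497L = 0, so L* = 0.451/0.0497 = 9.07.

H* ≈ 19.4, L* ≈ 9.07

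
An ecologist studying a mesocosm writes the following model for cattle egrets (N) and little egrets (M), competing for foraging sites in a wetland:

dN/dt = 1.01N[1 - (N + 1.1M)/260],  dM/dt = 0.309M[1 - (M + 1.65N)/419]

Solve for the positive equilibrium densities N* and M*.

Setting both brackets to zero gives the nullclines N + 1.1M = 260 and 1.65N + M = 419.
Substituting M = 419 - 1.65N into the first: N(1 - 1.1·1.65) = 260 - 1.1·419.
So N* = -201/-0.815 = 247, and then M* = 419 - 1.65·247 = 12.3.

N* ≈ 247, M* ≈ 12.3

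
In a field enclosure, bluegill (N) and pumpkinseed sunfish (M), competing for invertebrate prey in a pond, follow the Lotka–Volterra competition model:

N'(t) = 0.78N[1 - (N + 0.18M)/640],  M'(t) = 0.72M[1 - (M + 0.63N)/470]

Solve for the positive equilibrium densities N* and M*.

N* ≈ 626, M* ≈ 75.3

Setting both brackets to zero gives the nullclines N + 0.18M = 640 and 0.63N + M = 470.
Substituting M = 470 - 0.63N into the first: N(1 - 0.18·0.63) = 640 - 0.18·470.
So N* = 555/0.887 = 626, and then M* = 470 - 0.63·626 = 75.3.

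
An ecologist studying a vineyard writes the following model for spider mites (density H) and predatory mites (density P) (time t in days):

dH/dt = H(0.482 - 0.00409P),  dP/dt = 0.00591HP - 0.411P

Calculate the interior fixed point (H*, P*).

H* ≈ 69.5, P* ≈ 118

Set dP/dt = 0 with P > 0: 0.00591H - 0.411 = 0, so H* = 0.411/0.00591 = 69.5.
Set dH/dt = 0 with H > 0: 0.482 - 0.00409P = 0, so P* = 0.482/0.00409 = 118.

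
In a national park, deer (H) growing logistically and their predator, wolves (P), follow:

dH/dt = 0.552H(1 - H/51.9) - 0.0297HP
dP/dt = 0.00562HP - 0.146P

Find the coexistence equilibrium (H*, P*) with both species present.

H* ≈ 26, P* ≈ 9.28

From dP/dt = 0 with P > 0: 0.00562H* = 0.146, so H* = 26.
Substitute into dH/dt = 0: 0.552(1 - 26/51.9) = 0.0297P*.
The bracket is 0.499, giving P* = 0.276/0.0297 = 9.28.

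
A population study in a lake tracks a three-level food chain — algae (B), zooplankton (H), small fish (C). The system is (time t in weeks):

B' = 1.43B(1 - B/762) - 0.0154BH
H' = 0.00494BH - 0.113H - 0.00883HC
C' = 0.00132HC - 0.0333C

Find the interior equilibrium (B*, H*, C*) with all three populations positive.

B* ≈ 555, H* ≈ 25.2, C* ≈ 298

From dC/dt = 0: 0.00132H* = 0.0333, so H* = 25.2.
From dB/dt = 0: 1.43(1 - B*/762) = 0.0154·25.2, giving B* = 762·(1 - 0.272) = 555.
From dH/dt = 0: 0.00494·555 - 0.113 = 0.00883C*, so C* = 2.63/0.00883 = 298.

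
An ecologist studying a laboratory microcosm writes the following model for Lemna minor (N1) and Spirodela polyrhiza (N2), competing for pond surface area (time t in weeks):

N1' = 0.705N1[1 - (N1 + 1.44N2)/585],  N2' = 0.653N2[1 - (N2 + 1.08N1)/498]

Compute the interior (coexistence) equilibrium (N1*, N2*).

Setting both brackets to zero gives the nullclines N1 + 1.44N2 = 585 and 1.08N1 + N2 = 498.
Substituting N2 = 498 - 1.08N1 into the first: N1(1 - 1.44·1.08) = 585 - 1.44·498.
So N1* = -132/-0.555 = 238, and then N2* = 498 - 1.08·238 = 241.

N1* ≈ 238, N2* ≈ 241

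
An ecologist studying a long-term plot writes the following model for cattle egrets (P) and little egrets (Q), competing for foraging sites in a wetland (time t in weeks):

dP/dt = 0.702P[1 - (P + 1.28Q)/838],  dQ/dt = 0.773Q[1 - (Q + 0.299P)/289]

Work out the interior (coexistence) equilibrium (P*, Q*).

Setting both brackets to zero gives the nullclines P + 1.28Q = 838 and 0.299P + Q = 289.
Substituting Q = 289 - 0.299P into the first: P(1 - 1.28·0.299) = 838 - 1.28·289.
So P* = 468/0.617 = 758, and then Q* = 289 - 0.299·758 = 62.3.

P* ≈ 758, Q* ≈ 62.3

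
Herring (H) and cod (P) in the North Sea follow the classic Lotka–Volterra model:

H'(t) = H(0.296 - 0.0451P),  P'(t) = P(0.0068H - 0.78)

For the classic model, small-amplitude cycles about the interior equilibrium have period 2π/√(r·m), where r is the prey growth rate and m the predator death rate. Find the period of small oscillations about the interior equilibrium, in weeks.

Here r = 0.296 and m = 0.78, so r·m = 0.231.
ω = √0.231 = 0.48 per week, hence T = 2π/ω ≈ 13.1 weeks.

T ≈ 13.1 weeks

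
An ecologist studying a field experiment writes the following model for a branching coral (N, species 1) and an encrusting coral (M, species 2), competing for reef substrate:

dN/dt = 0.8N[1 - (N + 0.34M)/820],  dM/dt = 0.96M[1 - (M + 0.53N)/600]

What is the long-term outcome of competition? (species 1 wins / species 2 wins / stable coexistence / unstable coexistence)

Compare the nullcline intercepts: K1/α12 = 820/0.34 = 2410 > K2 = 600; K2/α21 = 600/0.53 = 1130 > K1 = 820.
Since both inequalities hold, each species can invade when rare, so the interior equilibrium is stable.

stable coexistence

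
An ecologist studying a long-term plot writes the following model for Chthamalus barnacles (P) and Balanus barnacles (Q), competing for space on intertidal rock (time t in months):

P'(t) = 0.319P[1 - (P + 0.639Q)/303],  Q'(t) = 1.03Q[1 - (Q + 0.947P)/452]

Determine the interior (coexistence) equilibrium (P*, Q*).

Setting both brackets to zero gives the nullclines P + 0.639Q = 303 and 0.947P + Q = 452.
Substituting Q = 452 - 0.947P into the first: P(1 - 0.639·0.947) = 303 - 0.639·452.
So P* = 14.2/0.395 = 35.9, and then Q* = 452 - 0.947·35.9 = 418.

P* ≈ 35.9, Q* ≈ 418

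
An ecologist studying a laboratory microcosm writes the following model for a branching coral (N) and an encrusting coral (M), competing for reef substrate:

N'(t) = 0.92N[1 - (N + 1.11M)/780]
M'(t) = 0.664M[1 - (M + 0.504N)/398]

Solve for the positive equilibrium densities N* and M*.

N* ≈ 768, M* ≈ 11.1

Setting both brackets to zero gives the nullclines N + 1.11M = 780 and 0.504N + M = 398.
Substituting M = 398 - 0.504N into the first: N(1 - 1.11·0.504) = 780 - 1.11·398.
So N* = 338/0.441 = 768, and then M* = 398 - 0.504·768 = 11.1.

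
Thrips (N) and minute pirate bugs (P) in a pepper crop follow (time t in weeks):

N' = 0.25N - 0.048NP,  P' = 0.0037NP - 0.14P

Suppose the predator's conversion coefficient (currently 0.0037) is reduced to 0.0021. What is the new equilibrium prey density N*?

At the interior fixed point, setting dP/dt = 0 with P > 0 fixes N* = (predator death rate)/(NP coefficient) — independent of the other coefficients.
With the change, N* = 0.14/0.0021 = 66.7; it rises from 37.8.

N* ≈ 66.7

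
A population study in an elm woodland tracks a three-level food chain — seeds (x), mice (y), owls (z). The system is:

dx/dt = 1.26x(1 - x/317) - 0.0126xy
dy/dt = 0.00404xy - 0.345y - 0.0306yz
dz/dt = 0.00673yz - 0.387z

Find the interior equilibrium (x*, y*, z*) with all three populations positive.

x* ≈ 135, y* ≈ 57.5, z* ≈ 6.51

From dz/dt = 0: 0.00673y* = 0.387, so y* = 57.5.
From dx/dt = 0: 1.26(1 - x*/317) = 0.0126·57.5, giving x* = 317·(1 - 0.575) = 135.
From dy/dt = 0: 0.00404·135 - 0.345 = 0.0306z*, so z* = 0.199/0.0306 = 6.51.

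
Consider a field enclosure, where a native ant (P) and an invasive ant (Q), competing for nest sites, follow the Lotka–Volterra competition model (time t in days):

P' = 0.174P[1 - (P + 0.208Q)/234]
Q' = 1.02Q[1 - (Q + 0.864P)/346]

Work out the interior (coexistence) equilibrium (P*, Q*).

P* ≈ 198, Q* ≈ 175

Setting both brackets to zero gives the nullclines P + 0.208Q = 234 and 0.864P + Q = 346.
Substituting Q = 346 - 0.864P into the first: P(1 - 0.208·0.864) = 234 - 0.208·346.
So P* = 162/0.82 = 198, and then Q* = 346 - 0.864·198 = 175.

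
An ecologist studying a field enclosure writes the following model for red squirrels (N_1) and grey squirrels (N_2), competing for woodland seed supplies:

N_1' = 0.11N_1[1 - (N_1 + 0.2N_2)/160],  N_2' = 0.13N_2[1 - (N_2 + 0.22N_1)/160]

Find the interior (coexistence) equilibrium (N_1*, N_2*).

N_1* ≈ 134, N_2* ≈ 131

Setting both brackets to zero gives the nullclines N_1 + 0.2N_2 = 160 and 0.22N_1 + N_2 = 160.
Substituting N_2 = 160 - 0.22N_1 into the first: N_1(1 - 0.2·0.22) = 160 - 0.2·160.
So N_1* = 128/0.956 = 134, and then N_2* = 160 - 0.22·134 = 131.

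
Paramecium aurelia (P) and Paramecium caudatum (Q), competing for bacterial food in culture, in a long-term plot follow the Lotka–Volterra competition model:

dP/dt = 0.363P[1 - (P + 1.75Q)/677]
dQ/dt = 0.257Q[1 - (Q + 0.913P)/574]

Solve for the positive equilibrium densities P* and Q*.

P* ≈ 548, Q* ≈ 73.8

Setting both brackets to zero gives the nullclines P + 1.75Q = 677 and 0.913P + Q = 574.
Substituting Q = 574 - 0.913P into the first: P(1 - 1.75·0.913) = 677 - 1.75·574.
So P* = -328/-0.598 = 548, and then Q* = 574 - 0.913·548 = 73.8.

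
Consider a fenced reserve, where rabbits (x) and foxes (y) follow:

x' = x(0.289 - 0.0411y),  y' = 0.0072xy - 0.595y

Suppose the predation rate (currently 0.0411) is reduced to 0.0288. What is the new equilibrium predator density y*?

At the interior fixed point, setting dx/dt = 0 with x > 0 fixes y* = (prey growth rate)/(xy coefficient) — independent of the other coefficients.
With the change, y* = 0.289/0.0288 = 10; it rises from 7.03.

y* ≈ 10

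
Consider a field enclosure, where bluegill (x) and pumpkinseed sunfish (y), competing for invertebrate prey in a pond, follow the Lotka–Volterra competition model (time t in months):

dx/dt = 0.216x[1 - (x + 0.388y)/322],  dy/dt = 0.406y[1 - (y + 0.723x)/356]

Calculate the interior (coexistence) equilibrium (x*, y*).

Setting both brackets to zero gives the nullclines x + 0.388y = 322 and 0.723x + y = 356.
Substituting y = 356 - 0.723x into the first: x(1 - 0.388·0.723) = 322 - 0.388·356.
So x* = 184/0.719 = 256, and then y* = 356 - 0.723·256 = 171.

x* ≈ 256, y* ≈ 171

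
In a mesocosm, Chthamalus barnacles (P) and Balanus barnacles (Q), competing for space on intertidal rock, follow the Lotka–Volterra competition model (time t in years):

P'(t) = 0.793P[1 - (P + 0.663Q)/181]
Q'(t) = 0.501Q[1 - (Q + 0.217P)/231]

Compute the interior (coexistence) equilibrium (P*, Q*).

Setting both brackets to zero gives the nullclines P + 0.663Q = 181 and 0.217P + Q = 231.
Substituting Q = 231 - 0.217P into the first: P(1 - 0.663·0.217) = 181 - 0.663·231.
So P* = 27.8/0.856 = 32.5, and then Q* = 231 - 0.217·32.5 = 224.

P* ≈ 32.5, Q* ≈ 224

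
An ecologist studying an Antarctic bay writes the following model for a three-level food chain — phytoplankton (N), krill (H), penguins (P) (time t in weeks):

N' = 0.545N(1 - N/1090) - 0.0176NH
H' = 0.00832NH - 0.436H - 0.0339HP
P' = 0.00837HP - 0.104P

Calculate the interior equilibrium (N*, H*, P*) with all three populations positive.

From dP/dt = 0: 0.00837H* = 0.104, so H* = 12.4.
From dN/dt = 0: 0.545(1 - N*/1090) = 0.0176·12.4, giving N* = 1090·(1 - 0.401) = 653.
From dH/dt = 0: 0.00832·653 - 0.436 = 0.0339P*, so P* = 4.99/0.0339 = 147.

N* ≈ 653, H* ≈ 12.4, P* ≈ 147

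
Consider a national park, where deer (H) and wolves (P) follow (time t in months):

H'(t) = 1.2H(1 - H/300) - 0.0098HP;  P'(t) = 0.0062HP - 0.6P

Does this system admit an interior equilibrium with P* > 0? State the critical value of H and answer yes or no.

Threshold H = 96.8; K > 96.8, so yes, the predator persists.

The predator equation gives dP/dt > 0 only when H > 0.6/0.0062 = 96.8.
Without the predator, H → K = 300. Since 300 > 96.8, the predator can invade and persist.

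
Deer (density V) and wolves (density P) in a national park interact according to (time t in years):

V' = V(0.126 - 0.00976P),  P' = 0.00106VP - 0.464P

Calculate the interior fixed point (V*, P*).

V* ≈ 438, P* ≈ 12.9

Set dP/dt = 0 with P > 0: 0.00106V - 0.464 = 0, so V* = 0.464/0.00106 = 438.
Set dV/dt = 0 with V > 0: 0.126 - 0.00976P = 0, so P* = 0.126/0.00976 = 12.9.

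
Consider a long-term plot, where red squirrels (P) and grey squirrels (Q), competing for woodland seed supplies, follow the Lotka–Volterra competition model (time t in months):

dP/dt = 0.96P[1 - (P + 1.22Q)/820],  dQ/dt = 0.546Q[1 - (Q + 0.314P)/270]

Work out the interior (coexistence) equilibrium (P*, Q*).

P* ≈ 795, Q* ≈ 20.3

Setting both brackets to zero gives the nullclines P + 1.22Q = 820 and 0.314P + Q = 270.
Substituting Q = 270 - 0.314P into the first: P(1 - 1.22·0.314) = 820 - 1.22·270.
So P* = 491/0.617 = 795, and then Q* = 270 - 0.314·795 = 20.3.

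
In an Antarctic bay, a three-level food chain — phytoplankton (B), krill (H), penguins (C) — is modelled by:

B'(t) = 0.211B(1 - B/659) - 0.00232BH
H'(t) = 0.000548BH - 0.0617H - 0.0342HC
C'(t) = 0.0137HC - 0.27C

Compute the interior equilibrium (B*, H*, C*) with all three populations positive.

B* ≈ 516, H* ≈ 19.7, C* ≈ 6.47

From dC/dt = 0: 0.0137H* = 0.27, so H* = 19.7.
From dB/dt = 0: 0.211(1 - B*/659) = 0.00232·19.7, giving B* = 659·(1 - 0.217) = 516.
From dH/dt = 0: 0.000548·516 - 0.0617 = 0.0342C*, so C* = 0.221/0.0342 = 6.47.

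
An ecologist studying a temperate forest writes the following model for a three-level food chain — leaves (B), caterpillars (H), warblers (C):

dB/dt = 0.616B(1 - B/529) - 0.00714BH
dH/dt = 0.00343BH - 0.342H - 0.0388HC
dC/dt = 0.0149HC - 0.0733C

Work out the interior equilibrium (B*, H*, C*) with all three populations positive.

From dC/dt = 0: 0.0149H* = 0.0733, so H* = 4.92.
From dB/dt = 0: 0.616(1 - B*/529) = 0.00714·4.92, giving B* = 529·(1 - 0.057) = 499.
From dH/dt = 0: 0.00343·499 - 0.342 = 0.0388C*, so C* = 1.37/0.0388 = 35.3.

B* ≈ 499, H* ≈ 4.92, C* ≈ 35.3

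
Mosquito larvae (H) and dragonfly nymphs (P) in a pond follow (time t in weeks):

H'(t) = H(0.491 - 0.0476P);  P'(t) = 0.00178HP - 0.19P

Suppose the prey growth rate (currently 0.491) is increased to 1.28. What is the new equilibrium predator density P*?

P* ≈ 26.9

At the interior fixed point, setting dH/dt = 0 with H > 0 fixes P* = (prey growth rate)/(HP coefficient) — independent of the other coefficients.
With the change, P* = 1.28/0.0476 = 26.9; it rises from 10.3.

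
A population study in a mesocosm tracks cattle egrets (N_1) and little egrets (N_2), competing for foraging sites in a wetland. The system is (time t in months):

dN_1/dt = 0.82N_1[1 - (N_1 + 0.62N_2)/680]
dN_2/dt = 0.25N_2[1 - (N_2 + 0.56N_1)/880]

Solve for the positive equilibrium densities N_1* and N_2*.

Setting both brackets to zero gives the nullclines N_1 + 0.62N_2 = 680 and 0.56N_1 + N_2 = 880.
Substituting N_2 = 880 - 0.56N_1 into the first: N_1(1 - 0.62·0.56) = 680 - 0.62·880.
So N_1* = 134/0.653 = 206, and then N_2* = 880 - 0.56·206 = 765.

N_1* ≈ 206, N_2* ≈ 765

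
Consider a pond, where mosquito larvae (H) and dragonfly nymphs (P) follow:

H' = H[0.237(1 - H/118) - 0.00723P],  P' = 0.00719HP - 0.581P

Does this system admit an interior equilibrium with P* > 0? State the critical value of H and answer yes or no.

The predator equation gives dP/dt > 0 only when H > 0.581/0.00719 = 80.8.
Without the predator, H → K = 118. Since 118 > 80.8, the predator can invade and persist.

Threshold H = 80.8; K > 80.8, so yes, the predator persists.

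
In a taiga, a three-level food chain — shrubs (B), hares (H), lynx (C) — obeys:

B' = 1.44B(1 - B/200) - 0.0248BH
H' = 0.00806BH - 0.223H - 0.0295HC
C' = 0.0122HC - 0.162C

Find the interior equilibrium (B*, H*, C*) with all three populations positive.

From dC/dt = 0: 0.0122H* = 0.162, so H* = 13.3.
From dB/dt = 0: 1.44(1 - B*/200) = 0.0248·13.3, giving B* = 200·(1 - 0.229) = 154.
From dH/dt = 0: 0.00806·154 - 0.223 = 0.0295C*, so C* = 1.02/0.0295 = 34.6.

B* ≈ 154, H* ≈ 13.3, C* ≈ 34.6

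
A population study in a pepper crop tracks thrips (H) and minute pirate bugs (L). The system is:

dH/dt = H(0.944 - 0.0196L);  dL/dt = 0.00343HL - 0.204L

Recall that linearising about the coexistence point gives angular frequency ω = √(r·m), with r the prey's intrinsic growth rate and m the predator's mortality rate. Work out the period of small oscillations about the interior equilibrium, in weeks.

T ≈ 14.3 weeks

Here r = 0.944 and m = 0.204, so r·m = 0.193.
ω = √0.193 = 0.439 per week, hence T = 2π/ω ≈ 14.3 weeks.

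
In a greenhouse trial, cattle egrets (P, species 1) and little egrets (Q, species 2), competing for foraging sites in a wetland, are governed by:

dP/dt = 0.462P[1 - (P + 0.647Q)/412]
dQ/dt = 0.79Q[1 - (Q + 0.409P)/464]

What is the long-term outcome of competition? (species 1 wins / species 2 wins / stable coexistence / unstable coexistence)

Compare the nullcline intercepts: K1/α12 = 412/0.647 = 637 > K2 = 464; K2/α21 = 464/0.409 = 1130 > K1 = 412.
Since both inequalities hold, each species can invade when rare, so the interior equilibrium is stable.

stable coexistence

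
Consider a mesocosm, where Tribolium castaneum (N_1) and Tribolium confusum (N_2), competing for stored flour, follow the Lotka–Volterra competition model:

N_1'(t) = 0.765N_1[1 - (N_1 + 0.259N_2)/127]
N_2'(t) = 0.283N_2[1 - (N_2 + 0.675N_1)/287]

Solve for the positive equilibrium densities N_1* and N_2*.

N_1* ≈ 63.8, N_2* ≈ 244

Setting both brackets to zero gives the nullclines N_1 + 0.259N_2 = 127 and 0.675N_1 + N_2 = 287.
Substituting N_2 = 287 - 0.675N_1 into the first: N_1(1 - 0.259·0.675) = 127 - 0.259·287.
So N_1* = 52.7/0.825 = 63.8, and then N_2* = 287 - 0.675·63.8 = 244.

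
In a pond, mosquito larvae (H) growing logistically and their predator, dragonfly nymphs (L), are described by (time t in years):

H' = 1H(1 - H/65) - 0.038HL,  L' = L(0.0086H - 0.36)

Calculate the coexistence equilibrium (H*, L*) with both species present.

H* ≈ 41.9, L* ≈ 9.37

From dL/dt = 0 with L > 0: 0.0086H* = 0.36, so H* = 41.9.
Substitute into dH/dt = 0: 1(1 - 41.9/65) = 0.038L*.
The bracket is 0.356, giving L* = 0.356/0.038 = 9.37.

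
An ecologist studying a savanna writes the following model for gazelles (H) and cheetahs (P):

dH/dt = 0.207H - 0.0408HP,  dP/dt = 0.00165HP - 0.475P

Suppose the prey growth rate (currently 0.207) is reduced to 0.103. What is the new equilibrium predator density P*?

At the interior fixed point, setting dH/dt = 0 with H > 0 fixes P* = (prey growth rate)/(HP coefficient) — independent of the other coefficients.
With the change, P* = 0.103/0.0408 = 2.52; it falls from 5.07.

P* ≈ 2.52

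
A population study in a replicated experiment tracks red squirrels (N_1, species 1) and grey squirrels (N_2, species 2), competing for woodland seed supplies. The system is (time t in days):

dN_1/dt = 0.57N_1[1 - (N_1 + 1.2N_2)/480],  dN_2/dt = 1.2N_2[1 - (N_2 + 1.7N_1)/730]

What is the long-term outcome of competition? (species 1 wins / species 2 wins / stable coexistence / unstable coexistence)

unstable coexistence (outcome depends on initial conditions)

Compare the nullcline intercepts: K1/α12 = 480/1.2 = 400 < K2 = 730; K2/α21 = 730/1.7 = 429 < K1 = 480.
Since both are reversed, neither can invade when rare; the interior point is a saddle.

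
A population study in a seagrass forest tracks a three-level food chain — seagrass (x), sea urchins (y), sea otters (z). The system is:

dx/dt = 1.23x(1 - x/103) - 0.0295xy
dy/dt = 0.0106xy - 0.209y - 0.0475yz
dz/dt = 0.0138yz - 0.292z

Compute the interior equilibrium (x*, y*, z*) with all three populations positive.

x* ≈ 50.7, y* ≈ 21.2, z* ≈ 6.92

From dz/dt = 0: 0.0138y* = 0.292, so y* = 21.2.
From dx/dt = 0: 1.23(1 - x*/103) = 0.0295·21.2, giving x* = 103·(1 - 0.507) = 50.7.
From dy/dt = 0: 0.0106·50.7 - 0.209 = 0.0475z*, so z* = 0.329/0.0475 = 6.92.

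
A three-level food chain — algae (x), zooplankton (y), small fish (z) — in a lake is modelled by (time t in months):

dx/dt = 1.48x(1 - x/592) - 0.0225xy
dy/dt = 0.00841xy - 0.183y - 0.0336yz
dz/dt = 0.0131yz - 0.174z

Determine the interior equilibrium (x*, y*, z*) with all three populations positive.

x* ≈ 472, y* ≈ 13.3, z* ≈ 113

From dz/dt = 0: 0.0131y* = 0.174, so y* = 13.3.
From dx/dt = 0: 1.48(1 - x*/592) = 0.0225·13.3, giving x* = 592·(1 - 0.202) = 472.
From dy/dt = 0: 0.00841·472 - 0.183 = 0.0336z*, so z* = 3.79/0.0336 = 113.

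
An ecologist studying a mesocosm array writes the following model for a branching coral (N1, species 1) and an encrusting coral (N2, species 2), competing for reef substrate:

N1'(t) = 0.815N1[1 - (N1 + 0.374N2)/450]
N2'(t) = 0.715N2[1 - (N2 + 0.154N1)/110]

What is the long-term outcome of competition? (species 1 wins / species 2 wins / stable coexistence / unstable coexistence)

Compare the nullcline intercepts: K1/α12 = 450/0.374 = 1200 > K2 = 110; K2/α21 = 110/0.154 = 714 > K1 = 450.
Since both inequalities hold, each species can invade when rare, so the interior equilibrium is stable.

stable coexistence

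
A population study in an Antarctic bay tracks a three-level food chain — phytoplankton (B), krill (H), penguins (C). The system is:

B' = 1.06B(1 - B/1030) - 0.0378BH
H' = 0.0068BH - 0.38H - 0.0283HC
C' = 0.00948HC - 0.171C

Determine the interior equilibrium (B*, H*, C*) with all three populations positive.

B* ≈ 367, H* ≈ 18, C* ≈ 74.9

From dC/dt = 0: 0.00948H* = 0.171, so H* = 18.
From dB/dt = 0: 1.06(1 - B*/1030) = 0.0378·18, giving B* = 1030·(1 - 0.643) = 367.
From dH/dt = 0: 0.0068·367 - 0.38 = 0.0283C*, so C* = 2.12/0.0283 = 74.9.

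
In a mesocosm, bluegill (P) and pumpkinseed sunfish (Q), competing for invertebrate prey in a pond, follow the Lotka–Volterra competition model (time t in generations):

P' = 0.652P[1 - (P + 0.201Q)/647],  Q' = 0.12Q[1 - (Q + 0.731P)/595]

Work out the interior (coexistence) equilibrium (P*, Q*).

P* ≈ 618, Q* ≈ 143

Setting both brackets to zero gives the nullclines P + 0.201Q = 647 and 0.731P + Q = 595.
Substituting Q = 595 - 0.731P into the first: P(1 - 0.201·0.731) = 647 - 0.201·595.
So P* = 527/0.853 = 618, and then Q* = 595 - 0.731·618 = 143.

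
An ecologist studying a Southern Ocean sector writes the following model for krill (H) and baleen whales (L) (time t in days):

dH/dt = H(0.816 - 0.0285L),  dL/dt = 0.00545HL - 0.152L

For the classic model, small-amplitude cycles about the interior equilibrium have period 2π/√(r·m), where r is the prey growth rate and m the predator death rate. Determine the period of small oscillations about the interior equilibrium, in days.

T ≈ 17.8 days

Here r = 0.816 and m = 0.152, so r·m = 0.124.
ω = √0.124 = 0.352 per day, hence T = 2π/ω ≈ 17.8 days.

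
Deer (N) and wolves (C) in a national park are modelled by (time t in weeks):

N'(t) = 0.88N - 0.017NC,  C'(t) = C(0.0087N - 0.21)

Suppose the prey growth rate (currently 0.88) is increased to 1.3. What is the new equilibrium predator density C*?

At the interior fixed point, setting dN/dt = 0 with N > 0 fixes C* = (prey growth rate)/(NC coefficient) — independent of the other coefficients.
With the change, C* = 1.3/0.017 = 76.5; it rises from 51.8.

C* ≈ 76.5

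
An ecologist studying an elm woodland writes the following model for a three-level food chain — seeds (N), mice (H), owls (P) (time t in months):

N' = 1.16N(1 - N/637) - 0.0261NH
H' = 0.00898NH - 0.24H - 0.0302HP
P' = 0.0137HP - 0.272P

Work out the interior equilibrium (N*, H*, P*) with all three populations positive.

N* ≈ 352, H* ≈ 19.9, P* ≈ 96.9

From dP/dt = 0: 0.0137H* = 0.272, so H* = 19.9.
From dN/dt = 0: 1.16(1 - N*/637) = 0.0261·19.9, giving N* = 637·(1 - 0.447) = 352.
From dH/dt = 0: 0.00898·352 - 0.24 = 0.0302P*, so P* = 2.92/0.0302 = 96.9.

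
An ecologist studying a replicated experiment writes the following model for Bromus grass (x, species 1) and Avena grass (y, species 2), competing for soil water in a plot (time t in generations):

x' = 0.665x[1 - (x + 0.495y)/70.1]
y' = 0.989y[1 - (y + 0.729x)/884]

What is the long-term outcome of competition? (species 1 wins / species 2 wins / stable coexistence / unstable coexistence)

Compare the nullcline intercepts: K1/α12 = 70.1/0.495 = 142 < K2 = 884; K2/α21 = 884/0.729 = 1210 > K1 = 70.1.
Since the inequalities point opposite ways, species 2 can invade but species 1 cannot.

species 2 excludes species 1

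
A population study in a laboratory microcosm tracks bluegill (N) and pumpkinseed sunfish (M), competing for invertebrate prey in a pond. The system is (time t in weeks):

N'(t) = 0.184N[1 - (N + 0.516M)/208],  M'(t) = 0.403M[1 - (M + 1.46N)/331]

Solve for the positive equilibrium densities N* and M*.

Setting both brackets to zero gives the nullclines N + 0.516M = 208 and 1.46N + M = 331.
Substituting M = 331 - 1.46N into the first: N(1 - 0.516·1.46) = 208 - 0.516·331.
So N* = 37.2/0.247 = 151, and then M* = 331 - 1.46·151 = 111.

N* ≈ 151, M* ≈ 111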